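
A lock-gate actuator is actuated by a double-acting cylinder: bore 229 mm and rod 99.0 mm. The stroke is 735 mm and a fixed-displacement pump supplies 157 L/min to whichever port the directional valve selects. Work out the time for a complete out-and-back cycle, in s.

t ≈ 21.0 s

Cap-side area A_cap = π/4 × (229 mm)² = 41190 mm^2
Rod-side annular area A_ann = π/4 × (229² − 99.0²) = 33490 mm^2
t_ext = A_cap·L/Q = 11.57 s
t_ret = A_ann·L/Q = 9.407 s
t_cycle = t_ext + t_ret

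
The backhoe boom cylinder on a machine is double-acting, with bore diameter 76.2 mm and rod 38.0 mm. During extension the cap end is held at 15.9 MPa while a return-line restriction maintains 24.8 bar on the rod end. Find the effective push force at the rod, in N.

F ≈ 64000 N

Cap-side area A_cap = π/4 × (76.2 mm)² = 4560 mm^2
Rod-side annular area A_ann = π/4 × (76.2² − 38.0²) = 3426 mm^2
Net thrust = P_cap·A_cap − P_rod·A_ann = 72510 N − 8497 N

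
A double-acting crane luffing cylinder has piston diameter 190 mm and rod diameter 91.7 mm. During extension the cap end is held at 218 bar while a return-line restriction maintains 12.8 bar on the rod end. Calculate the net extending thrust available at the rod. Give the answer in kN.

Cap-side area A_cap = π/4 × (190 mm)² = 28350 mm^2
Rod-side annular area A_ann = π/4 × (190² − 91.7²) = 21750 mm^2
Net thrust = P_cap·A_cap − P_rod·A_ann = 618.1 kN − 27.84 kN

F ≈ 590 kN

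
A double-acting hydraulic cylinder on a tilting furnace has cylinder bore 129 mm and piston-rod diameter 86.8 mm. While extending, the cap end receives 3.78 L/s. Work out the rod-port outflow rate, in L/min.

Q_out ≈ 124 L/min

Cap-side area A_cap = π/4 × (129 mm)² = 13070 mm^2
Rod-side annular area A_ann = π/4 × (129² − 86.8²) = 7152 mm^2
Piston speed v = Q_in/A_cap; rod-end outflow Q_out = v × A_ann = Q_in × A_ann/A_cap.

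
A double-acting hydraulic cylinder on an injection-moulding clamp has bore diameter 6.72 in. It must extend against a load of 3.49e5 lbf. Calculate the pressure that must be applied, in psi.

Cap-side area A_cap = π/4 × (6.72 in)² = 35.47 in^2
P = F / A = 3.49e5 lbf / A

P ≈ 9840 psi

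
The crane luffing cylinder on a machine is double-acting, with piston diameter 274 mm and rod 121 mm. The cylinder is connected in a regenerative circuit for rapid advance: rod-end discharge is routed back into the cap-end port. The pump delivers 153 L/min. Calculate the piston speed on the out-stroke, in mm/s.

In regeneration the rod-end outflow joins the pump flow into the cap end, so the net volume the pump must supply per unit advance equals the rod cross-section area.
Rod cross-section A_rod = π/4 × (121 mm)² = 11500 mm^2
v = Q_pump / A_rod

v ≈ 222 mm/s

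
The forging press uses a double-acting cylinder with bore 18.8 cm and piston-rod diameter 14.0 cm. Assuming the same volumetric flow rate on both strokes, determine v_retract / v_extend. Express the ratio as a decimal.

Cap-side area A_cap = π/4 × (18.8 cm)² = 277.6 cm^2
Rod-side annular area A_ann = π/4 × (18.8² − 14.0²) = 123.7 cm^2
For equal Q, v ∝ 1/A, so v_ret/v_ext = A_cap/A_ann.

v_ret/v_ext ≈ 2.24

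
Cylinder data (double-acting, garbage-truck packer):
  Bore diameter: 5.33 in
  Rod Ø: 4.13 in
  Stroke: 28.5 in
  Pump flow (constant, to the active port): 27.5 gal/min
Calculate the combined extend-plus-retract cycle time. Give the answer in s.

Cap-side area A_cap = π/4 × (5.33 in)² = 22.31 in^2
Rod-side annular area A_ann = π/4 × (5.33² − 4.13²) = 8.916 in^2
t_ext = A_cap·L/Q = 6.006 s
t_ret = A_ann·L/Q = 2.400 s
t_cycle = t_ext + t_ret

t ≈ 8.41 s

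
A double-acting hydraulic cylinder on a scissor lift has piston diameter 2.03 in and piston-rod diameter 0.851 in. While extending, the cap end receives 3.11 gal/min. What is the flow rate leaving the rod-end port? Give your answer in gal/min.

Q_out ≈ 2.56 gal/min

Cap-side area A_cap = π/4 × (2.03 in)² = 3.237 in^2
Rod-side annular area A_ann = π/4 × (2.03² − 0.851²) = 2.668 in^2
Piston speed v = Q_in/A_cap; rod-end outflow Q_out = v × A_ann = Q_in × A_ann/A_cap.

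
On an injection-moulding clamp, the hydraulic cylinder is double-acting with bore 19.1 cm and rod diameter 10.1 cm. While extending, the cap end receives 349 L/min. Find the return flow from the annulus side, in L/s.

Q_out ≈ 4.19 L/s

Cap-side area A_cap = π/4 × (19.1 cm)² = 286.5 cm^2
Rod-side annular area A_ann = π/4 × (19.1² − 10.1²) = 206.4 cm^2
Piston speed v = Q_in/A_cap; rod-end outflow Q_out = v × A_ann = Q_in × A_ann/A_cap.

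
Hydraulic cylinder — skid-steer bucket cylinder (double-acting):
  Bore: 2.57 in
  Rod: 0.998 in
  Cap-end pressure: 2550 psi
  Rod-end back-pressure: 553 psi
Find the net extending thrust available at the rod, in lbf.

Cap-side area A_cap = π/4 × (2.57 in)² = 5.187 in^2
Rod-side annular area A_ann = π/4 × (2.57² − 0.998²) = 4.405 in^2
Net thrust = P_cap·A_cap − P_rod·A_ann = 13230 lbf − 2436 lbf

F ≈ 10800 lbf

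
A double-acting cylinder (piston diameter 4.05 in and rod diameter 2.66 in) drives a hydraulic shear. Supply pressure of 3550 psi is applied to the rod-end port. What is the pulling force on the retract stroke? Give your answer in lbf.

Rod-side annular area A_ann = π/4 × (4.05² − 2.66²) = 7.325 in^2
On retraction the pressure acts on the annular area (bore minus rod).
F = P × A_ann

F ≈ 26000 lbf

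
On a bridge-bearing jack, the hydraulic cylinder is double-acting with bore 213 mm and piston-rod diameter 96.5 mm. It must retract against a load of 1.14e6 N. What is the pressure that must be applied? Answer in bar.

P ≈ 403 bar

Rod-side annular area A_ann = π/4 × (213² − 96.5²) = 28320 mm^2
Retraction: pressure acts on the annular area.
P = F / A = 1.14e6 N / A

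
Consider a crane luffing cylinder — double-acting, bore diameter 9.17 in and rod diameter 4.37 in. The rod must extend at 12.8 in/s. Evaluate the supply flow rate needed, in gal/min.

Q ≈ 220 gal/min

Cap-side area A_cap = π/4 × (9.17 in)² = 66.04 in^2
Q = A × v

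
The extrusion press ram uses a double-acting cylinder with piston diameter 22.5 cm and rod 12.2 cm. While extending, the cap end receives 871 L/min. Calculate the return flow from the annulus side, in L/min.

Cap-side area A_cap = π/4 × (22.5 cm)² = 397.6 cm^2
Rod-side annular area A_ann = π/4 × (22.5² − 12.2²) = 280.7 cm^2
Piston speed v = Q_in/A_cap; rod-end outflow Q_out = v × A_ann = Q_in × A_ann/A_cap.

Q_out ≈ 615 L/min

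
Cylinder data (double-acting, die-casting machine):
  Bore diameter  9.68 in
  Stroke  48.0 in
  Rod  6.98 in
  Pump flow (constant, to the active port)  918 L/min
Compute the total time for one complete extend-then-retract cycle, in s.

Cap-side area A_cap = π/4 × (9.68 in)² = 73.59 in^2
Rod-side annular area A_ann = π/4 × (9.68² − 6.98²) = 35.33 in^2
t_ext = A_cap·L/Q = 3.783 s
t_ret = A_ann·L/Q = 1.816 s
t_cycle = t_ext + t_ret

t ≈ 5.60 s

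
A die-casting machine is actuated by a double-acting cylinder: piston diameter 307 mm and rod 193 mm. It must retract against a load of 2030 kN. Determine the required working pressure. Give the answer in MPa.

P ≈ 45.3 MPa

Rod-side annular area A_ann = π/4 × (307² − 193²) = 44770 mm^2
Retraction: pressure acts on the annular area.
P = F / A = 2030 kN / A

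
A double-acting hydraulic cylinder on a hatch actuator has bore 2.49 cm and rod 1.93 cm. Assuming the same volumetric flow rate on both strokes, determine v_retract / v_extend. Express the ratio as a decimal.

v_ret/v_ext ≈ 2.50

Cap-side area A_cap = π/4 × (2.49 cm)² = 4.870 cm^2
Rod-side annular area A_ann = π/4 × (2.49² − 1.93²) = 1.944 cm^2
For equal Q, v ∝ 1/A, so v_ret/v_ext = A_cap/A_ann.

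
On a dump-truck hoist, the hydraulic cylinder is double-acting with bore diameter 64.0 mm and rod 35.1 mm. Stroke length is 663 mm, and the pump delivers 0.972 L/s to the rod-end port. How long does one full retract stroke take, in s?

Rod-side annular area A_ann = π/4 × (64.0² − 35.1²) = 2249 mm^2
Swept volume V = A × L; t = V / Q = A·L / Q

t ≈ 1.53 s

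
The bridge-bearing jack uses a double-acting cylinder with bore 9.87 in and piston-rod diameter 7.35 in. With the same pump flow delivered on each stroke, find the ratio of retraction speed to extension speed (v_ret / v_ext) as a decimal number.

v_ret/v_ext ≈ 2.24

Cap-side area A_cap = π/4 × (9.87 in)² = 76.51 in^2
Rod-side annular area A_ann = π/4 × (9.87² − 7.35²) = 34.08 in^2
For equal Q, v ∝ 1/A, so v_ret/v_ext = A_cap/A_ann.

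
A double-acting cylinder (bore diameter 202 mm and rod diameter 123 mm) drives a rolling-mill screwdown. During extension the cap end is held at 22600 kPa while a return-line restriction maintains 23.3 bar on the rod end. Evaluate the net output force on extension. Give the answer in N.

Cap-side area A_cap = π/4 × (202 mm)² = 32050 mm^2
Rod-side annular area A_ann = π/4 × (202² − 123²) = 20170 mm^2
Net thrust = P_cap·A_cap − P_rod·A_ann = 7.243e5 N − 46980 N

F ≈ 6.77e5 N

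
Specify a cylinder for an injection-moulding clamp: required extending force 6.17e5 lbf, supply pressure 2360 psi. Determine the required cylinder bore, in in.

D ≈ 18.2 in

Extension force acts on the full piston face: F = P × (π/4)D².
D = √(4F / (πP)) = √(4 × 6.17e5 lbf / (π × 2360 psi))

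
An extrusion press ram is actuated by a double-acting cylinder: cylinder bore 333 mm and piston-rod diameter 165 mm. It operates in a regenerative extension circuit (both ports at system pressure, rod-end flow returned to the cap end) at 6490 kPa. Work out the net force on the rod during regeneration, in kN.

With equal pressure on both faces, forces on the annular region cancel; the net push is pressure × rod cross-section.
Rod cross-section A_rod = π/4 × (165 mm)² = 21380 mm^2
F = P × A_rod

F ≈ 139 kN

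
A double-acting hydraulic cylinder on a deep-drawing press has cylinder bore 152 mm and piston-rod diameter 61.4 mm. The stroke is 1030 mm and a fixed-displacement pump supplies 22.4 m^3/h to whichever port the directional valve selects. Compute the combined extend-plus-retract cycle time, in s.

Cap-side area A_cap = π/4 × (152 mm)² = 18150 mm^2
Rod-side annular area A_ann = π/4 × (152² − 61.4²) = 15180 mm^2
t_ext = A_cap·L/Q = 3.004 s
t_ret = A_ann·L/Q = 2.514 s
t_cycle = t_ext + t_ret

t ≈ 5.52 s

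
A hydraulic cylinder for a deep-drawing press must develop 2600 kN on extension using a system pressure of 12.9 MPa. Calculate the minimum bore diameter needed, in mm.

Extension force acts on the full piston face: F = P × (π/4)D².
D = √(4F / (πP)) = √(4 × 2600 kN / (π × 12.9 MPa))

D ≈ 507 mm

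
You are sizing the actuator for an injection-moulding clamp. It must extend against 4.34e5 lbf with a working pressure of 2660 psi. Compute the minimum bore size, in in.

Extension force acts on the full piston face: F = P × (π/4)D².
D = √(4F / (πP)) = √(4 × 4.34e5 lbf / (π × 2660 psi))

D ≈ 14.4 in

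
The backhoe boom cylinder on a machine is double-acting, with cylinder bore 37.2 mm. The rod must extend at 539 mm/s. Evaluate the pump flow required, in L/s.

Cap-side area A_cap = π/4 × (37.2 mm)² = 1087 mm^2
Q = A × v

Q ≈ 0.586 L/s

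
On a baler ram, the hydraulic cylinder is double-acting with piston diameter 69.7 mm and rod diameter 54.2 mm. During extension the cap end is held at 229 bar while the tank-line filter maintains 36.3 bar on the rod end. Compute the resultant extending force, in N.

Cap-side area A_cap = π/4 × (69.7 mm)² = 3816 mm^2
Rod-side annular area A_ann = π/4 × (69.7² − 54.2²) = 1508 mm^2
Net thrust = P_cap·A_cap − P_rod·A_ann = 87380 N − 5475 N

F ≈ 81900 N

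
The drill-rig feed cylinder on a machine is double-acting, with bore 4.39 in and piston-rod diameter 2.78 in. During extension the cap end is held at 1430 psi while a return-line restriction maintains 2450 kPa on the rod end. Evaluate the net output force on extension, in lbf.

F ≈ 18400 lbf

Cap-side area A_cap = π/4 × (4.39 in)² = 15.14 in^2
Rod-side annular area A_ann = π/4 × (4.39² − 2.78²) = 9.066 in^2
Net thrust = P_cap·A_cap − P_rod·A_ann = 21640 lbf − 3222 lbf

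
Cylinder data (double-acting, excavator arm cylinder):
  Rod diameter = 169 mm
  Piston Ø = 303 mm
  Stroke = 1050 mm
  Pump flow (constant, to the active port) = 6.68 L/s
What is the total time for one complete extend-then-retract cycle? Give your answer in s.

Cap-side area A_cap = π/4 × (303 mm)² = 72110 mm^2
Rod-side annular area A_ann = π/4 × (303² − 169²) = 49670 mm^2
t_ext = A_cap·L/Q = 11.33 s
t_ret = A_ann·L/Q = 7.808 s
t_cycle = t_ext + t_ret

t ≈ 19.1 s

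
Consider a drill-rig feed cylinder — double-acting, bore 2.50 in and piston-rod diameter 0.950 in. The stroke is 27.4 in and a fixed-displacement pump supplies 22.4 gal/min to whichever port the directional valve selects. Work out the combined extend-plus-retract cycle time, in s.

t ≈ 2.89 s

Cap-side area A_cap = π/4 × (2.50 in)² = 4.909 in^2
Rod-side annular area A_ann = π/4 × (2.50² − 0.950²) = 4.200 in^2
t_ext = A_cap·L/Q = 1.560 s
t_ret = A_ann·L/Q = 1.334 s
t_cycle = t_ext + t_ret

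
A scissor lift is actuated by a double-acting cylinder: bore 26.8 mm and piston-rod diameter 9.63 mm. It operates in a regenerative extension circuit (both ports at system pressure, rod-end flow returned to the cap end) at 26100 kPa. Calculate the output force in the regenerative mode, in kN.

With equal pressure on both faces, forces on the annular region cancel; the net push is pressure × rod cross-section.
Rod cross-section A_rod = π/4 × (9.63 mm)² = 72.84 mm^2
F = P × A_rod

F ≈ 1.90 kN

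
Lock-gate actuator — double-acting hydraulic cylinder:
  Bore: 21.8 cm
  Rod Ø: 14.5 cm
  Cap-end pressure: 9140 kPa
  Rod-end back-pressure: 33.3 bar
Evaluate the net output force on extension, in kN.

Cap-side area A_cap = π/4 × (21.8 cm)² = 373.3 cm^2
Rod-side annular area A_ann = π/4 × (21.8² − 14.5²) = 208.1 cm^2
Net thrust = P_cap·A_cap − P_rod·A_ann = 341.2 kN − 69.30 kN

F ≈ 272 kN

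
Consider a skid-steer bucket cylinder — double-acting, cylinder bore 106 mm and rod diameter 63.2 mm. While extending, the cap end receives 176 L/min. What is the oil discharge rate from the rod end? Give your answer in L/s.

Cap-side area A_cap = π/4 × (106 mm)² = 8825 mm^2
Rod-side annular area A_ann = π/4 × (106² − 63.2²) = 5688 mm^2
Piston speed v = Q_in/A_cap; rod-end outflow Q_out = v × A_ann = Q_in × A_ann/A_cap.

Q_out ≈ 1.89 L/s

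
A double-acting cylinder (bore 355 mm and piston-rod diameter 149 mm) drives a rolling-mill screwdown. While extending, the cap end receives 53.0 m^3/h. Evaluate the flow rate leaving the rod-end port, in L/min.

Q_out ≈ 728 L/min

Cap-side area A_cap = π/4 × (355 mm)² = 98980 mm^2
Rod-side annular area A_ann = π/4 × (355² − 149²) = 81540 mm^2
Piston speed v = Q_in/A_cap; rod-end outflow Q_out = v × A_ann = Q_in × A_ann/A_cap.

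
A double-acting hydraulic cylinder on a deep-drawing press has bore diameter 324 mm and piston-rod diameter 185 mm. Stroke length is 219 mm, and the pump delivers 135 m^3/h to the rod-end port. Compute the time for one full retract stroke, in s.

Rod-side annular area A_ann = π/4 × (324² − 185²) = 55570 mm^2
Swept volume V = A × L; t = V / Q = A·L / Q

t ≈ 0.325 s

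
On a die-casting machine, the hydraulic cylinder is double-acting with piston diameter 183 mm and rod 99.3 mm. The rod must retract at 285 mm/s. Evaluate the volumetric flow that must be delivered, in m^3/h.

Q ≈ 19.0 m^3/h

Rod-side annular area A_ann = π/4 × (183² − 99.3²) = 18560 mm^2
Q = A × v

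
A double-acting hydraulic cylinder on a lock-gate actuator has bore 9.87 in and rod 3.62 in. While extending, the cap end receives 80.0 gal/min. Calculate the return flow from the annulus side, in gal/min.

Cap-side area A_cap = π/4 × (9.87 in)² = 76.51 in^2
Rod-side annular area A_ann = π/4 × (9.87² − 3.62²) = 66.22 in^2
Piston speed v = Q_in/A_cap; rod-end outflow Q_out = v × A_ann = Q_in × A_ann/A_cap.

Q_out ≈ 69.2 gal/min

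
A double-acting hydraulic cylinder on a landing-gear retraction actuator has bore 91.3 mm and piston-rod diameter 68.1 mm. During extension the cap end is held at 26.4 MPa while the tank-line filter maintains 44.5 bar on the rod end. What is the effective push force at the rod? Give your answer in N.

F ≈ 1.60e5 N

Cap-side area A_cap = π/4 × (91.3 mm)² = 6547 mm^2
Rod-side annular area A_ann = π/4 × (91.3² − 68.1²) = 2904 mm^2
Net thrust = P_cap·A_cap − P_rod·A_ann = 1.728e5 N − 12920 N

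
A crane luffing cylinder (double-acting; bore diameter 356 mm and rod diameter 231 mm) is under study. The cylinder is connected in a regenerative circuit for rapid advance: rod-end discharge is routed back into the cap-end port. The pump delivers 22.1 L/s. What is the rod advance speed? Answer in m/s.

v ≈ 0.527 m/s

In regeneration the rod-end outflow joins the pump flow into the cap end, so the net volume the pump must supply per unit advance equals the rod cross-section area.
Rod cross-section A_rod = π/4 × (231 mm)² = 41910 mm^2
v = Q_pump / A_rod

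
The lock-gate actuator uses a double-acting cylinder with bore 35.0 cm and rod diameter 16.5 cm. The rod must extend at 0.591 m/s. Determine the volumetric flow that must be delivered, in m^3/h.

Q ≈ 205 m^3/h

Cap-side area A_cap = π/4 × (35.0 cm)² = 962.1 cm^2
Q = A × v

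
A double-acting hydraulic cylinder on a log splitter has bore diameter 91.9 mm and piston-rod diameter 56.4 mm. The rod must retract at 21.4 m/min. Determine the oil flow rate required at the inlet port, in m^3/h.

Q ≈ 5.31 m^3/h

Rod-side annular area A_ann = π/4 × (91.9² − 56.4²) = 4135 mm^2
Q = A × v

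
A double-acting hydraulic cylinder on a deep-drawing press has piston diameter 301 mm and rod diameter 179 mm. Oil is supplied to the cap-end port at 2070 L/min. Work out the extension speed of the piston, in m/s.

Cap-side area A_cap = π/4 × (301 mm)² = 71160 mm^2
v = Q / A

v ≈ 0.485 m/s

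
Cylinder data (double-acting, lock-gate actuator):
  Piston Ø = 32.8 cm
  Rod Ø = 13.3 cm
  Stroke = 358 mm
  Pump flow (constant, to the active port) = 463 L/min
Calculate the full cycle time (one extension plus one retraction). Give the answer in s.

Cap-side area A_cap = π/4 × (32.8 cm)² = 845.0 cm^2
Rod-side annular area A_ann = π/4 × (32.8² − 13.3²) = 706.0 cm^2
t_ext = A_cap·L/Q = 3.920 s
t_ret = A_ann·L/Q = 3.276 s
t_cycle = t_ext + t_ret

t ≈ 7.20 s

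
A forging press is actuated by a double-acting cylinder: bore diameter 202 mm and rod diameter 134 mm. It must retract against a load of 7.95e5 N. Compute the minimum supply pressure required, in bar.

Rod-side annular area A_ann = π/4 × (202² − 134²) = 17940 mm^2
Retraction: pressure acts on the annular area.
P = F / A = 7.95e5 N / A

P ≈ 443 bar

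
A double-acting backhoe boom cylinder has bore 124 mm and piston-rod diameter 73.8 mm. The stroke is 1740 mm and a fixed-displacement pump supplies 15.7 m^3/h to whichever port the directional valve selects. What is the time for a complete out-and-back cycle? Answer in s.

t ≈ 7.93 s

Cap-side area A_cap = π/4 × (124 mm)² = 12080 mm^2
Rod-side annular area A_ann = π/4 × (124² − 73.8²) = 7799 mm^2
t_ext = A_cap·L/Q = 4.818 s
t_ret = A_ann·L/Q = 3.112 s
t_cycle = t_ext + t_ret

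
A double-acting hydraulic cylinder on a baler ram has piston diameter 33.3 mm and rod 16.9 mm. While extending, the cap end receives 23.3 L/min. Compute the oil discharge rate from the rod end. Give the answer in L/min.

Q_out ≈ 17.3 L/min

Cap-side area A_cap = π/4 × (33.3 mm)² = 870.9 mm^2
Rod-side annular area A_ann = π/4 × (33.3² − 16.9²) = 646.6 mm^2
Piston speed v = Q_in/A_cap; rod-end outflow Q_out = v × A_ann = Q_in × A_ann/A_cap.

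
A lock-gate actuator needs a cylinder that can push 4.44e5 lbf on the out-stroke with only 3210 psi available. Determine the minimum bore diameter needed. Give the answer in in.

Extension force acts on the full piston face: F = P × (π/4)D².
D = √(4F / (πP)) = √(4 × 4.44e5 lbf / (π × 3210 psi))

D ≈ 13.3 in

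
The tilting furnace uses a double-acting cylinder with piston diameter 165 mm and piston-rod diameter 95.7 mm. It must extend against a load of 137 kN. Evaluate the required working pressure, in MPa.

P ≈ 6.41 MPa

Cap-side area A_cap = π/4 × (165 mm)² = 21380 mm^2
P = F / A = 137 kN / A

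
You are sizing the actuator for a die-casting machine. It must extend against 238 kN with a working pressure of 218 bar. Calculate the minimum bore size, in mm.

Extension force acts on the full piston face: F = P × (π/4)D².
D = √(4F / (πP)) = √(4 × 238 kN / (π × 218 bar))

D ≈ 118 mm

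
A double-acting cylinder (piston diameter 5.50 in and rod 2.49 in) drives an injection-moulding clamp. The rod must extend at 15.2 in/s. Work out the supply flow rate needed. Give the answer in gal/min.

Cap-side area A_cap = π/4 × (5.50 in)² = 23.76 in^2
Q = A × v

Q ≈ 93.8 gal/min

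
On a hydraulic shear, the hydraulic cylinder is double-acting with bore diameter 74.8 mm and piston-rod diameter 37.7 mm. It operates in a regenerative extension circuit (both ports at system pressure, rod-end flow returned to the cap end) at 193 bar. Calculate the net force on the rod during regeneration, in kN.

With equal pressure on both faces, forces on the annular region cancel; the net push is pressure × rod cross-section.
Rod cross-section A_rod = π/4 × (37.7 mm)² = 1116 mm^2
F = P × A_rod

F ≈ 21.5 kN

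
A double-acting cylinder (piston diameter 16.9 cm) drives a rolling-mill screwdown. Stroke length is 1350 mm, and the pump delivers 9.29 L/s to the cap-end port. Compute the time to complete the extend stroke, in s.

t ≈ 3.26 s

Cap-side area A_cap = π/4 × (16.9 cm)² = 224.3 cm^2
Swept volume V = A × L; t = V / Q = A·L / Q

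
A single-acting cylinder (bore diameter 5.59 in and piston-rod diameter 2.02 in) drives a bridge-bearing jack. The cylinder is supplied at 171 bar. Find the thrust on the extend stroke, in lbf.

F ≈ 60900 lbf

Cap-side area A_cap = π/4 × (5.59 in)² = 24.54 in^2
F = P × A_cap = 171 bar × A_cap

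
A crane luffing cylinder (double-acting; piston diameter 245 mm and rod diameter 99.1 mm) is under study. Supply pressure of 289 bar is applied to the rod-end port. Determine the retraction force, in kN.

Rod-side annular area A_ann = π/4 × (245² − 99.1²) = 39430 mm^2
On retraction the pressure acts on the annular area (bore minus rod).
F = P × A_ann

F ≈ 1140 kN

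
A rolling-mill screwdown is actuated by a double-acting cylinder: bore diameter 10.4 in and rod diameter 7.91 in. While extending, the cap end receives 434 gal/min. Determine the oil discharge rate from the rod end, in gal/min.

Q_out ≈ 183 gal/min

Cap-side area A_cap = π/4 × (10.4 in)² = 84.95 in^2
Rod-side annular area A_ann = π/4 × (10.4² − 7.91²) = 35.81 in^2
Piston speed v = Q_in/A_cap; rod-end outflow Q_out = v × A_ann = Q_in × A_ann/A_cap.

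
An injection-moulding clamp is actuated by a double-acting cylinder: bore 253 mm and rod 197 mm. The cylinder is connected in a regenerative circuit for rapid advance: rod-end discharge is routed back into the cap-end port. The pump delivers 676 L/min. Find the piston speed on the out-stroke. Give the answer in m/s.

v ≈ 0.370 m/s

In regeneration the rod-end outflow joins the pump flow into the cap end, so the net volume the pump must supply per unit advance equals the rod cross-section area.
Rod cross-section A_rod = π/4 × (197 mm)² = 30480 mm^2
v = Q_pump / A_rod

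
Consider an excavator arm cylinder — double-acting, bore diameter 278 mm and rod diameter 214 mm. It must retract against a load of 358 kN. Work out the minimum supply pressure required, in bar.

P ≈ 145 bar

Rod-side annular area A_ann = π/4 × (278² − 214²) = 24730 mm^2
Retraction: pressure acts on the annular area.
P = F / A = 358 kN / A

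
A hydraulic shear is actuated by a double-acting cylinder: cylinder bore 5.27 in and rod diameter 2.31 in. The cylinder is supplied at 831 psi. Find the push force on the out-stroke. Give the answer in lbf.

Cap-side area A_cap = π/4 × (5.27 in)² = 21.81 in^2
F = P × A_cap = 831 psi × A_cap

F ≈ 18100 lbf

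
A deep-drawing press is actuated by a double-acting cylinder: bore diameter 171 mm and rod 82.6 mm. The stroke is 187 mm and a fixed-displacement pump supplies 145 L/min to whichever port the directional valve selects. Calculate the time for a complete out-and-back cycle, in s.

Cap-side area A_cap = π/4 × (171 mm)² = 22970 mm^2
Rod-side annular area A_ann = π/4 × (171² − 82.6²) = 17610 mm^2
t_ext = A_cap·L/Q = 1.777 s
t_ret = A_ann·L/Q = 1.362 s
t_cycle = t_ext + t_ret

t ≈ 3.14 s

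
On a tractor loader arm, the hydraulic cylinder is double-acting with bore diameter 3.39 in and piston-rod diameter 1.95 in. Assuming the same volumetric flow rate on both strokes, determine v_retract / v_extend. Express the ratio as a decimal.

v_ret/v_ext ≈ 1.49

Cap-side area A_cap = π/4 × (3.39 in)² = 9.026 in^2
Rod-side annular area A_ann = π/4 × (3.39² − 1.95²) = 6.039 in^2
For equal Q, v ∝ 1/A, so v_ret/v_ext = A_cap/A_ann.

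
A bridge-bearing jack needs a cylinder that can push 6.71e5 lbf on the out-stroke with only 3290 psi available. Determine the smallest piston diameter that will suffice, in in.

Extension force acts on the full piston face: F = P × (π/4)D².
D = √(4F / (πP)) = √(4 × 6.71e5 lbf / (π × 3290 psi))

D ≈ 16.1 in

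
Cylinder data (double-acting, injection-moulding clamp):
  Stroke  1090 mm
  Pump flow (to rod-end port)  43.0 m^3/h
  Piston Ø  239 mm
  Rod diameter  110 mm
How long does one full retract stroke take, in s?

Rod-side annular area A_ann = π/4 × (239² − 110²) = 35360 mm^2
Swept volume V = A × L; t = V / Q = A·L / Q

t ≈ 3.23 s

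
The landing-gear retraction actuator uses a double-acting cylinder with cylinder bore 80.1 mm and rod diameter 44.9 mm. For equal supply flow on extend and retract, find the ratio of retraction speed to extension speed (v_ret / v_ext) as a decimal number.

Cap-side area A_cap = π/4 × (80.1 mm)² = 5039 mm^2
Rod-side annular area A_ann = π/4 × (80.1² − 44.9²) = 3456 mm^2
For equal Q, v ∝ 1/A, so v_ret/v_ext = A_cap/A_ann.

v_ret/v_ext ≈ 1.46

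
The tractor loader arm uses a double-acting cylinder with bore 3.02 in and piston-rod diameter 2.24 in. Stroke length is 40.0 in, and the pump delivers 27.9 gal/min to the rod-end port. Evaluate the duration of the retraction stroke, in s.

Rod-side annular area A_ann = π/4 × (3.02² − 2.24²) = 3.222 in^2
Swept volume V = A × L; t = V / Q = A·L / Q

t ≈ 1.20 s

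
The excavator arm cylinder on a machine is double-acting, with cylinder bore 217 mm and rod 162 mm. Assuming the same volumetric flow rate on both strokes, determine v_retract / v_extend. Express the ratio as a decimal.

Cap-side area A_cap = π/4 × (217 mm)² = 36980 mm^2
Rod-side annular area A_ann = π/4 × (217² − 162²) = 16370 mm^2
For equal Q, v ∝ 1/A, so v_ret/v_ext = A_cap/A_ann.

v_ret/v_ext ≈ 2.26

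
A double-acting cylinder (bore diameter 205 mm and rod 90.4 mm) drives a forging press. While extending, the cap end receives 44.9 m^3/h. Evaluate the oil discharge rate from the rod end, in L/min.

Q_out ≈ 603 L/min

Cap-side area A_cap = π/4 × (205 mm)² = 33010 mm^2
Rod-side annular area A_ann = π/4 × (205² − 90.4²) = 26590 mm^2
Piston speed v = Q_in/A_cap; rod-end outflow Q_out = v × A_ann = Q_in × A_ann/A_cap.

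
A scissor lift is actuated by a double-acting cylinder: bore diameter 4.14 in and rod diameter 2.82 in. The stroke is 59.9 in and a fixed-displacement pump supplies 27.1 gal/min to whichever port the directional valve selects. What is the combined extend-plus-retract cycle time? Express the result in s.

Cap-side area A_cap = π/4 × (4.14 in)² = 13.46 in^2
Rod-side annular area A_ann = π/4 × (4.14² − 2.82²) = 7.216 in^2
t_ext = A_cap·L/Q = 7.728 s
t_ret = A_ann·L/Q = 4.143 s
t_cycle = t_ext + t_ret

t ≈ 11.9 s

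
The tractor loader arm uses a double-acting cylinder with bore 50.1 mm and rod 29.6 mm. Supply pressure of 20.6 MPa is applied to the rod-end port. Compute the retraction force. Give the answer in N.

Rod-side annular area A_ann = π/4 × (50.1² − 29.6²) = 1283 mm^2
On retraction the pressure acts on the annular area (bore minus rod).
F = P × A_ann

F ≈ 26400 N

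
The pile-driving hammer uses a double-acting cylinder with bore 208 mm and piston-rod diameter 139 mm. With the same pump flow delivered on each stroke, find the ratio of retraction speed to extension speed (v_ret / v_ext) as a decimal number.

Cap-side area A_cap = π/4 × (208 mm)² = 33980 mm^2
Rod-side annular area A_ann = π/4 × (208² − 139²) = 18800 mm^2
For equal Q, v ∝ 1/A, so v_ret/v_ext = A_cap/A_ann.

v_ret/v_ext ≈ 1.81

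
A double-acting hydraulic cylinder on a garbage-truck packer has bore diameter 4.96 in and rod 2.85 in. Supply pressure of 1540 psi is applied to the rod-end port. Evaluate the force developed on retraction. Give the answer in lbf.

Rod-side annular area A_ann = π/4 × (4.96² − 2.85²) = 12.94 in^2
On retraction the pressure acts on the annular area (bore minus rod).
F = P × A_ann

F ≈ 19900 lbf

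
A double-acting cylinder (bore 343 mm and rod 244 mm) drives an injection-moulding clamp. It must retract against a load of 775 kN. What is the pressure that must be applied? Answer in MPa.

Rod-side annular area A_ann = π/4 × (343² − 244²) = 45640 mm^2
Retraction: pressure acts on the annular area.
P = F / A = 775 kN / A

P ≈ 17.0 MPa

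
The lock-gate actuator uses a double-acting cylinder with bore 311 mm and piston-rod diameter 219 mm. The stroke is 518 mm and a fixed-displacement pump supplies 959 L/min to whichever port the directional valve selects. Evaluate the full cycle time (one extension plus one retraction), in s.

t ≈ 3.70 s

Cap-side area A_cap = π/4 × (311 mm)² = 75960 mm^2
Rod-side annular area A_ann = π/4 × (311² − 219²) = 38300 mm^2
t_ext = A_cap·L/Q = 2.462 s
t_ret = A_ann·L/Q = 1.241 s
t_cycle = t_ext + t_ret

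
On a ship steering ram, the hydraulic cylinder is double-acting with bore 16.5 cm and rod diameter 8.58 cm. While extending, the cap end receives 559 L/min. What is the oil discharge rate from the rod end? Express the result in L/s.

Cap-side area A_cap = π/4 × (16.5 cm)² = 213.8 cm^2
Rod-side annular area A_ann = π/4 × (16.5² − 8.58²) = 156.0 cm^2
Piston speed v = Q_in/A_cap; rod-end outflow Q_out = v × A_ann = Q_in × A_ann/A_cap.

Q_out ≈ 6.80 L/s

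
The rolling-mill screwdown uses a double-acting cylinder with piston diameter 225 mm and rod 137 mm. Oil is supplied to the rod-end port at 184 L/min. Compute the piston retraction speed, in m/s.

Rod-side annular area A_ann = π/4 × (225² − 137²) = 25020 mm^2
Flow into the rod-end port fills the annular volume.
v = Q / A

v ≈ 0.123 m/s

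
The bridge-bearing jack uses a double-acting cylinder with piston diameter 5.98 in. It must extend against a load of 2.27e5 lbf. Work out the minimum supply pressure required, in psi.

P ≈ 8080 psi

Cap-side area A_cap = π/4 × (5.98 in)² = 28.09 in^2
P = F / A = 2.27e5 lbf / A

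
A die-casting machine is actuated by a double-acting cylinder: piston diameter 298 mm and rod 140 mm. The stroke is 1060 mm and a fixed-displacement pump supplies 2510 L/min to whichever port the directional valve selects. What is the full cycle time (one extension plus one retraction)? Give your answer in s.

t ≈ 3.14 s

Cap-side area A_cap = π/4 × (298 mm)² = 69750 mm^2
Rod-side annular area A_ann = π/4 × (298² − 140²) = 54350 mm^2
t_ext = A_cap·L/Q = 1.767 s
t_ret = A_ann·L/Q = 1.377 s
t_cycle = t_ext + t_ret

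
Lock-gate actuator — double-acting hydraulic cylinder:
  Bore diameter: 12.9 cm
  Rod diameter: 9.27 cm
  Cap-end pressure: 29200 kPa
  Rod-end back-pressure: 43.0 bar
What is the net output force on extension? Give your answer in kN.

Cap-side area A_cap = π/4 × (12.9 cm)² = 130.7 cm^2
Rod-side annular area A_ann = π/4 × (12.9² − 9.27²) = 63.21 cm^2
Net thrust = P_cap·A_cap − P_rod·A_ann = 381.6 kN − 27.18 kN

F ≈ 354 kN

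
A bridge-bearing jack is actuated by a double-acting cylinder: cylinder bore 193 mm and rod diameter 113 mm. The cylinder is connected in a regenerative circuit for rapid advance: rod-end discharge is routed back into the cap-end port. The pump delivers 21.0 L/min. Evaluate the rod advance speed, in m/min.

In regeneration the rod-end outflow joins the pump flow into the cap end, so the net volume the pump must supply per unit advance equals the rod cross-section area.
Rod cross-section A_rod = π/4 × (113 mm)² = 10030 mm^2
v = Q_pump / A_rod

v ≈ 2.09 m/min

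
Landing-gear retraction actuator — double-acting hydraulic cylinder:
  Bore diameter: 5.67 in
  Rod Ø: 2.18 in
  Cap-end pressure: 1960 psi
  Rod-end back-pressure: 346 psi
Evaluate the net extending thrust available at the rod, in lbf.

F ≈ 42000 lbf

Cap-side area A_cap = π/4 × (5.67 in)² = 25.25 in^2
Rod-side annular area A_ann = π/4 × (5.67² − 2.18²) = 21.52 in^2
Net thrust = P_cap·A_cap − P_rod·A_ann = 49490 lbf − 7445 lbf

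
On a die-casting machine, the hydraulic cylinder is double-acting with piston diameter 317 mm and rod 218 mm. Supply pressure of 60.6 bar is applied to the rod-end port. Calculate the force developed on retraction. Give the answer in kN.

Rod-side annular area A_ann = π/4 × (317² − 218²) = 41600 mm^2
On retraction the pressure acts on the annular area (bore minus rod).
F = P × A_ann

F ≈ 252 kN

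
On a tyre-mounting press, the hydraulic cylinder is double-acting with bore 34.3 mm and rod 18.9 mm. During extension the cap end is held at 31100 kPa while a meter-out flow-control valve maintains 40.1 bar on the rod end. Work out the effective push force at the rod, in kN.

Cap-side area A_cap = π/4 × (34.3 mm)² = 924.0 mm^2
Rod-side annular area A_ann = π/4 × (34.3² − 18.9²) = 643.5 mm^2
Net thrust = P_cap·A_cap − P_rod·A_ann = 28.74 kN − 2.580 kN

F ≈ 26.2 kN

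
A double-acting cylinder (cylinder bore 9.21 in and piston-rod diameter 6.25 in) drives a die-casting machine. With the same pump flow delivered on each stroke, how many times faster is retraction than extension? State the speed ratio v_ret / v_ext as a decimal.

Cap-side area A_cap = π/4 × (9.21 in)² = 66.62 in^2
Rod-side annular area A_ann = π/4 × (9.21² − 6.25²) = 35.94 in^2
For equal Q, v ∝ 1/A, so v_ret/v_ext = A_cap/A_ann.

v_ret/v_ext ≈ 1.85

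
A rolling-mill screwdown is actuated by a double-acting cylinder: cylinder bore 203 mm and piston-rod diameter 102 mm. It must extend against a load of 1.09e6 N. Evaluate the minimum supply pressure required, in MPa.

P ≈ 33.7 MPa

Cap-side area A_cap = π/4 × (203 mm)² = 32370 mm^2
P = F / A = 1.09e6 N / A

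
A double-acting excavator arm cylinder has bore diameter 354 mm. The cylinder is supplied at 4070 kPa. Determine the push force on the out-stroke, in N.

Cap-side area A_cap = π/4 × (354 mm)² = 98420 mm^2
F = P × A_cap = 4070 kPa × A_cap

F ≈ 4.01e5 N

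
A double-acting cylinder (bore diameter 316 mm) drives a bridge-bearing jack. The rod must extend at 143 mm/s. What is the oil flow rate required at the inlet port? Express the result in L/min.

Q ≈ 673 L/min

Cap-side area A_cap = π/4 × (316 mm)² = 78430 mm^2
Q = A × v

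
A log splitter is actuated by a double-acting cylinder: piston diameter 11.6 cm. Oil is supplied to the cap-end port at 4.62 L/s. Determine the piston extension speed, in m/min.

Cap-side area A_cap = π/4 × (11.6 cm)² = 105.7 cm^2
v = Q / A

v ≈ 26.2 m/min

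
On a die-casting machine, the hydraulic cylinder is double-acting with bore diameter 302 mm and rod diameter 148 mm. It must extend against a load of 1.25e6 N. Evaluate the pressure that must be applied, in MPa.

Cap-side area A_cap = π/4 × (302 mm)² = 71630 mm^2
P = F / A = 1.25e6 N / A

P ≈ 17.5 MPa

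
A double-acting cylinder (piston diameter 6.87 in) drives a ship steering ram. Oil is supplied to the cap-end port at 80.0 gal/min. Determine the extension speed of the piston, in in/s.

Cap-side area A_cap = π/4 × (6.87 in)² = 37.07 in^2
v = Q / A

v ≈ 8.31 in/s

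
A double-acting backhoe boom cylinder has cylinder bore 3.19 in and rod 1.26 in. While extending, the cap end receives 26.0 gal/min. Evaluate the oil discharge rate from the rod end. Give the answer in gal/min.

Cap-side area A_cap = π/4 × (3.19 in)² = 7.992 in^2
Rod-side annular area A_ann = π/4 × (3.19² − 1.26²) = 6.745 in^2
Piston speed v = Q_in/A_cap; rod-end outflow Q_out = v × A_ann = Q_in × A_ann/A_cap.

Q_out ≈ 21.9 gal/min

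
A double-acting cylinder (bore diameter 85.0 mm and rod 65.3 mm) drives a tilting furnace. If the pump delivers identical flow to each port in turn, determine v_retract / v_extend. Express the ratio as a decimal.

Cap-side area A_cap = π/4 × (85.0 mm)² = 5675 mm^2
Rod-side annular area A_ann = π/4 × (85.0² − 65.3²) = 2325 mm^2
For equal Q, v ∝ 1/A, so v_ret/v_ext = A_cap/A_ann.

v_ret/v_ext ≈ 2.44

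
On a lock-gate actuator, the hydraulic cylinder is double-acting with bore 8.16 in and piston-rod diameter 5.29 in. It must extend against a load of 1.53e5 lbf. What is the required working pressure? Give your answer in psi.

P ≈ 2930 psi

Cap-side area A_cap = π/4 × (8.16 in)² = 52.30 in^2
P = F / A = 1.53e5 lbf / A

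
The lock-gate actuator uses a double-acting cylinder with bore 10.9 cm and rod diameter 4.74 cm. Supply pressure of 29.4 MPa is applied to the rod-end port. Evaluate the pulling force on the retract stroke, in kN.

F ≈ 222 kN

Rod-side annular area A_ann = π/4 × (10.9² − 4.74²) = 75.67 cm^2
On retraction the pressure acts on the annular area (bore minus rod).
F = P × A_ann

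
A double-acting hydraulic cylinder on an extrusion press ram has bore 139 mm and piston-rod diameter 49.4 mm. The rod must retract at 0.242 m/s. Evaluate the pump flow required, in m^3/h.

Rod-side annular area A_ann = π/4 × (139² − 49.4²) = 13260 mm^2
Q = A × v

Q ≈ 11.6 m^3/h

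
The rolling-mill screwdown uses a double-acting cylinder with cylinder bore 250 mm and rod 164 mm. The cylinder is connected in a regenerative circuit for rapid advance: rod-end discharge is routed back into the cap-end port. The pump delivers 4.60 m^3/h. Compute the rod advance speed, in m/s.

v ≈ 0.0605 m/s

In regeneration the rod-end outflow joins the pump flow into the cap end, so the net volume the pump must supply per unit advance equals the rod cross-section area.
Rod cross-section A_rod = π/4 × (164 mm)² = 21120 mm^2
v = Q_pump / A_rod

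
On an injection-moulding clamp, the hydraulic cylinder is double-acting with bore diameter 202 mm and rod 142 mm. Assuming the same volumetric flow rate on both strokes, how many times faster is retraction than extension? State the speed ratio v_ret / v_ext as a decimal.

v_ret/v_ext ≈ 1.98

Cap-side area A_cap = π/4 × (202 mm)² = 32050 mm^2
Rod-side annular area A_ann = π/4 × (202² − 142²) = 16210 mm^2
For equal Q, v ∝ 1/A, so v_ret/v_ext = A_cap/A_ann.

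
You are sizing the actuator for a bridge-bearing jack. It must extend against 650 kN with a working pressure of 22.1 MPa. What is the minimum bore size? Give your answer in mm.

D ≈ 194 mm

Extension force acts on the full piston face: F = P × (π/4)D².
D = √(4F / (πP)) = √(4 × 650 kN / (π × 22.1 MPa))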